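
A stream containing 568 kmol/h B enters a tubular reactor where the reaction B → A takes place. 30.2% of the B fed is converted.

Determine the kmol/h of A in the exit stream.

172 kmol/h

B reacted = 0.302 × 568 = 171.5 kmol/h; ν_B = −1, so ξ = 171.5/1 = 171.5 kmol/h.
Outlet amounts (n = n₀ + ν ξ):
  B: 568 − 1(171.5) = 396.5
  A: 0 + 1(171.5) = 171.5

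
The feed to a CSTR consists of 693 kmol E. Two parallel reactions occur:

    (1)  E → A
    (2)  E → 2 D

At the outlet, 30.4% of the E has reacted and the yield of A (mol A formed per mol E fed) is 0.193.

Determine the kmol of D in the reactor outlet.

154 kmol

Yield of A: 1ξ₁ / 693 = 0.193 → ξ₁ = 133.7 kmol.
Conversion of E: 1ξ₁ + 1ξ₂ = 0.304 × 693 = 210.7 → ξ₂ = 76.92 kmol.
Outlet amounts (n = n₀ + Σ ν·ξ):
  E: 693 − 1(133.7) − 1(76.92) = 482.3
  A: 0 + 1(133.7) = 133.7
  D: 0 + 2(76.92) = 153.8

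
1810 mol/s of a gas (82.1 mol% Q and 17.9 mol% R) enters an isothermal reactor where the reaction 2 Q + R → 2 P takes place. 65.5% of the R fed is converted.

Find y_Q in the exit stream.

R reacted = 0.655 × 324 = 212.2 mol/s; ν_R = −1, so ξ = 212.2/1 = 212.2 mol/s.
Outlet amounts (n = n₀ + ν ξ):
  Q: 1486 − 2(212.2) = 1062
  R: 324 − 1(212.2) = 111.8
  P: 0 + 2(212.2) = 424.4
Total out = 1598 mol/s; y_Q = 1062 / 1598 = 0.6644.

0.664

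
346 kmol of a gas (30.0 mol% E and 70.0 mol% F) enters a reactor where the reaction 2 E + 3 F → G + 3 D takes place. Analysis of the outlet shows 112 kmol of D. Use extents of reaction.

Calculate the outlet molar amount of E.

For D: n = n₀ + 3ξ → 112 = 0 + 3ξ, giving ξ = 37.33 kmol.
Outlet amounts (n = n₀ + ν ξ):
  E: 103.8 − 2(37.33) = 29.13
  F: 242.2 − 3(37.33) = 130.2
  G: 0 + 1(37.33) = 37.33
  D: 0 + 3(37.33) = 112

29.1 kmol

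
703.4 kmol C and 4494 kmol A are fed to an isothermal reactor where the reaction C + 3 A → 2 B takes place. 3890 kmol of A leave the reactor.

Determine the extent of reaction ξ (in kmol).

ξ = 201 kmol

For A: n = n₀ − 3ξ → 3890 = 4494 − 3ξ, giving ξ = 201.3 kmol.
Outlet amounts (n = n₀ + ν ξ):
  C: 703.4 − 1(201.3) = 502.1
  A: 4494 − 3(201.3) = 3890
  B: 0 + 2(201.3) = 402.7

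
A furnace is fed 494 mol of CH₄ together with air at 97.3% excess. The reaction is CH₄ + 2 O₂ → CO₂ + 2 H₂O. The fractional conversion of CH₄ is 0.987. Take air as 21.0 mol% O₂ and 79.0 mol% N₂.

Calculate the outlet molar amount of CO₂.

488 mol

Stoichiometric O₂ = 2 × 494 = 988 mol; O₂ fed = 988 × 1.973 = 1949 mol.
N₂ fed = 1949 × 79/21 = 7333 mol.
Fuel reacted = 0.987 × 494 → ξ = 487.6 mol.
Outlet (n = n₀ + ν ξ):
  CH₄: 494 − 1(487.6) = 6.422
  O₂: 1949 − 2(487.6) = 974.2
  N₂: 7333 (inert)
  CO₂: 0 + 1(487.6) = 487.6
  H₂O: 0 + 2(487.6) = 975.2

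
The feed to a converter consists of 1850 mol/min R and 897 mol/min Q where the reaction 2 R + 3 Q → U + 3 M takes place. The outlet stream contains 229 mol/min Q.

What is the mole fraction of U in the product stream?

0.0882

For Q: n = n₀ − 3ξ → 229 = 897 − 3ξ, giving ξ = 222.7 mol/min.
Outlet amounts (n = n₀ + ν ξ):
  R: 1850 − 2(222.7) = 1405
  Q: 897 − 3(222.7) = 229
  U: 0 + 1(222.7) = 222.7
  M: 0 + 3(222.7) = 668
Total out = 2524 mol/min; y_U = 222.7 / 2524 = 0.08821.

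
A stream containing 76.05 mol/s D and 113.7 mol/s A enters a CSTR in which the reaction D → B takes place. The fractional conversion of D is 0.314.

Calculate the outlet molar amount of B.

23.9 mol/s

D reacted = 0.314 × 76.05 = 23.88 mol/s; ν_D = −1, so ξ = 23.88/1 = 23.88 mol/s.
Outlet amounts (n = n₀ + ν ξ):
  D: 76.05 − 1(23.88) = 52.17
  B: 0 + 1(23.88) = 23.88
  A: 113.7 (inert)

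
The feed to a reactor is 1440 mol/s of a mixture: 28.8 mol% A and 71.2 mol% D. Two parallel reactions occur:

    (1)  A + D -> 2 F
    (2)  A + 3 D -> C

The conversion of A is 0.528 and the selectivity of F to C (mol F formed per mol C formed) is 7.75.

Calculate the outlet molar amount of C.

44.9 mol/s

Conversion of A: A consumed = 0.528 × 414.7 = 219 mol/s = 1ξ₁ + 1ξ₂.
Selectivity: 2ξ₁ / (1ξ₂) = 7.75 → ξ₁ = 3.875 ξ₂.
Substitute: (1·3.875 + 1) ξ₂ = 219 → ξ₂ = 44.92 mol/s, ξ₁ = 174.1 mol/s.
Outlet amounts (n = n₀ + Σ ν·ξ):
  A: 414.7 − 1(174.1) − 1(44.92) = 195.7
  D: 1025 − 1(174.1) − 3(44.92) = 716.5
  F: 0 + 2(174.1) = 348.1
  C: 0 + 1(44.92) = 44.92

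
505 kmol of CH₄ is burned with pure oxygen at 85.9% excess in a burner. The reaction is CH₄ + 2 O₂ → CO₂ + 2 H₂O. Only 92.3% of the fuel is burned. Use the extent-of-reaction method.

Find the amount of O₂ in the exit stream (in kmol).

945 kmol

Stoichiometric O₂ = 2 × 505 = 1010 kmol; O₂ fed = 1010 × 1.859 = 1878 kmol.
Fuel reacted = 0.923 × 505 → ξ = 466.1 kmol.
Outlet (n = n₀ + ν ξ):
  CH₄: 505 − 1(466.1) = 38.88
  O₂: 1878 − 2(466.1) = 945.4
  CO₂: 0 + 1(466.1) = 466.1
  H₂O: 0 + 2(466.1) = 932.2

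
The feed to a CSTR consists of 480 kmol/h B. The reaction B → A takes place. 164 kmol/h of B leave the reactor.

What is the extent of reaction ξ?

ξ = 316 kmol/h

For B: n = n₀ − 1ξ → 164 = 480 − 1ξ, giving ξ = 316 kmol/h.
Outlet amounts (n = n₀ + ν ξ):
  B: 480 − 1(316) = 164
  A: 0 + 1(316) = 316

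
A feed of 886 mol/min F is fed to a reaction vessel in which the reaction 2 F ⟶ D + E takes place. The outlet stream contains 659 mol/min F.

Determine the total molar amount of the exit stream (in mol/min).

For F: n = n₀ − 2ξ → 659 = 886 − 2ξ, giving ξ = 113.5 mol/min.
Outlet amounts (n = n₀ + ν ξ):
  F: 886 − 2(113.5) = 659
  D: 0 + 1(113.5) = 113.5
  E: 0 + 1(113.5) = 113.5
Total out = 659 + 113.5 + 113.5 = 886 mol/min.

886 mol/min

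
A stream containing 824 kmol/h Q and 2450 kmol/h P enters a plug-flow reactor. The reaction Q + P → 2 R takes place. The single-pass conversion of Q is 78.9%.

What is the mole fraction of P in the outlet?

0.55

Q reacted = 0.789 × 824 = 650.1 kmol/h; ν_Q = −1, so ξ = 650.1/1 = 650.1 kmol/h.
Outlet amounts (n = n₀ + ν ξ):
  Q: 824 − 1(650.1) = 173.9
  P: 2450 − 1(650.1) = 1800
  R: 0 + 2(650.1) = 1300
Total out = 3274 kmol/h; y_P = 1800 / 3274 = 0.5497.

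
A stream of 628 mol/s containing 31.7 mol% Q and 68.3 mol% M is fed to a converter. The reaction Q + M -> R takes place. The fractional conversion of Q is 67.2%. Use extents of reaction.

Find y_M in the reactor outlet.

0.597

Q reacted = 0.672 × 199.1 = 133.8 mol/s; ν_Q = −1, so ξ = 133.8/1 = 133.8 mol/s.
Outlet amounts (n = n₀ + ν ξ):
  Q: 199.1 − 1(133.8) = 65.3
  M: 428.9 − 1(133.8) = 295.1
  R: 0 + 1(133.8) = 133.8
Total out = 494.2 mol/s; y_M = 295.1 / 494.2 = 0.5972.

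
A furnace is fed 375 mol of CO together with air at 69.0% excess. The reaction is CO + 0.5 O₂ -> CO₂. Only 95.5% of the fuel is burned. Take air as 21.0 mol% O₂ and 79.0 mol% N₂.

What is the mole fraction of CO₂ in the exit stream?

Stoichiometric O₂ = 0.5 × 375 = 187.5 mol; O₂ fed = 187.5 × 1.690 = 316.9 mol.
N₂ fed = 316.9 × 79/21 = 1192 mol.
Fuel reacted = 0.955 × 375 → ξ = 358.1 mol.
Outlet (n = n₀ + ν ξ):
  CO: 375 − 1(358.1) = 16.88
  O₂: 316.9 − 0.5(358.1) = 137.8
  N₂: 1192 (inert)
  CO₂: 0 + 1(358.1) = 358.1
Total out = 1705 mol; y_CO₂ = 358.1 / 1705 = 0.2101.

0.21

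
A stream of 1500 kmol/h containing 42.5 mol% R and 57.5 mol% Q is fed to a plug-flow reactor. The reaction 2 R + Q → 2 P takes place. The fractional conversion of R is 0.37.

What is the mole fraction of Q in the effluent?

R reacted = 0.37 × 637.5 = 235.9 kmol/h; ν_R = −2, so ξ = 235.9/2 = 117.9 kmol/h.
Outlet amounts (n = n₀ + ν ξ):
  R: 637.5 − 2(117.9) = 401.6
  Q: 862.5 − 1(117.9) = 744.6
  P: 0 + 2(117.9) = 235.9
Total out = 1382 kmol/h; y_Q = 744.6 / 1382 = 0.5387.

0.539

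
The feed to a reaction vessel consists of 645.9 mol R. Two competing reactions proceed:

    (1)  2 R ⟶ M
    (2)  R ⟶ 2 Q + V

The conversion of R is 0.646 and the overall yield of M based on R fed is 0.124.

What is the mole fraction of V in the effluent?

Yield of M: 1ξ₁ / 645.9 = 0.124 → ξ₁ = 80.09 mol.
Conversion of R: 2ξ₁ + 1ξ₂ = 0.646 × 645.9 = 417.3 → ξ₂ = 257.1 mol.
Outlet amounts (n = n₀ + Σ ν·ξ):
  R: 645.9 − 2(80.09) − 1(257.1) = 228.6
  M: 0 + 1(80.09) = 80.09
  Q: 0 + 2(257.1) = 514.1
  V: 0 + 1(257.1) = 257.1
Total out = 1080 mol; y_V = 257.1 / 1080 = 0.238.

0.238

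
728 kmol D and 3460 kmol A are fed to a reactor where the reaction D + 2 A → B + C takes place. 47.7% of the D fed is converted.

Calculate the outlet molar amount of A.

2770 kmol

D reacted = 0.477 × 728 = 347.3 kmol; ν_D = −1, so ξ = 347.3/1 = 347.3 kmol.
Outlet amounts (n = n₀ + ν ξ):
  D: 728 − 1(347.3) = 380.7
  A: 3460 − 2(347.3) = 2765
  B: 0 + 1(347.3) = 347.3
  C: 0 + 1(347.3) = 347.3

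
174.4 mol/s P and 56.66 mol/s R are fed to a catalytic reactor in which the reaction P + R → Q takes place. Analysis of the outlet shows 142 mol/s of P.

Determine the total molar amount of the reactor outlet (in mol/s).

For P: n = n₀ − 1ξ → 142 = 174.4 − 1ξ, giving ξ = 32.4 mol/s.
Outlet amounts (n = n₀ + ν ξ):
  P: 174.4 − 1(32.4) = 142
  R: 56.66 − 1(32.4) = 24.26
  Q: 0 + 1(32.4) = 32.4
Total out = 142 + 24.26 + 32.4 = 198.7 mol/s.

199 mol/s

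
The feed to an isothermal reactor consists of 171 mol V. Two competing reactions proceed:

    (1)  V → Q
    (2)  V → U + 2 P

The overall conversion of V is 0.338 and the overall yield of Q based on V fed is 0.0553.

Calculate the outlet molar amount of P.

Yield of Q: 1ξ₁ / 171 = 0.0553 → ξ₁ = 9.456 mol.
Conversion of V: 1ξ₁ + 1ξ₂ = 0.338 × 171 = 57.8 → ξ₂ = 48.34 mol.
Outlet amounts (n = n₀ + Σ ν·ξ):
  V: 171 − 1(9.456) − 1(48.34) = 113.2
  Q: 0 + 1(9.456) = 9.456
  U: 0 + 1(48.34) = 48.34
  P: 0 + 2(48.34) = 96.68

96.7 mol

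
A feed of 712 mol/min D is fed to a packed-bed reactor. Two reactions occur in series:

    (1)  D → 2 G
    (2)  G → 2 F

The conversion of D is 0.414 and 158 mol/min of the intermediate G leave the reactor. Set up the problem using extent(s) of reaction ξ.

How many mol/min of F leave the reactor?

863 mol/min

Conversion of D: D consumed = 1ξ₁ = 0.414 × 712 → ξ₁ = 294.8 mol/min.
G balance: n_G = 0 + 2ξ₁ − 1ξ₂ = 158 → ξ₂ = (2·294.8 − 158)/1 = 431.5 mol/min.
Outlet amounts (n = n₀ + Σ ν·ξ):
  D: 712 − 1(294.8) = 417.2
  G: 0 + 2(294.8) − 1(431.5) = 158
  F: 0 + 2(431.5) = 863.1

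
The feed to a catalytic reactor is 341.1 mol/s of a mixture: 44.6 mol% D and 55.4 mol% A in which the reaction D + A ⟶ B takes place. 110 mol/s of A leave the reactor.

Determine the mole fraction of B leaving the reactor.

0.301

For A: n = n₀ − 1ξ → 110 = 189 − 1ξ, giving ξ = 78.97 mol/s.
Outlet amounts (n = n₀ + ν ξ):
  D: 152.1 − 1(78.97) = 73.16
  A: 189 − 1(78.97) = 110
  B: 0 + 1(78.97) = 78.97
Total out = 262.1 mol/s; y_B = 78.97 / 262.1 = 0.3013.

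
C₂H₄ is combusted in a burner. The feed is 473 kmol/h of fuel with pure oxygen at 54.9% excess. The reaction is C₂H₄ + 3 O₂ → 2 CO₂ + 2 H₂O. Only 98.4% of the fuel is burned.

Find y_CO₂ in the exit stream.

Stoichiometric O₂ = 3 × 473 = 1419 kmol/h; O₂ fed = 1419 × 1.549 = 2198 kmol/h.
Fuel reacted = 0.984 × 473 → ξ = 465.4 kmol/h.
Outlet (n = n₀ + ν ξ):
  C₂H₄: 473 − 1(465.4) = 7.568
  O₂: 2198 − 3(465.4) = 801.7
  CO₂: 0 + 2(465.4) = 930.9
  H₂O: 0 + 2(465.4) = 930.9
Total out = 2671 kmol/h; y_CO₂ = 930.9 / 2671 = 0.3485.

0.349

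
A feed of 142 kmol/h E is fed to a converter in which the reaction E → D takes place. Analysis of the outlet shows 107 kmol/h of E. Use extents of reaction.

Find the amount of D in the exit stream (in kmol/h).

For E: n = n₀ − 1ξ → 107 = 142 − 1ξ, giving ξ = 35 kmol/h.
Outlet amounts (n = n₀ + ν ξ):
  E: 142 − 1(35) = 107
  D: 0 + 1(35) = 35

35 kmol/h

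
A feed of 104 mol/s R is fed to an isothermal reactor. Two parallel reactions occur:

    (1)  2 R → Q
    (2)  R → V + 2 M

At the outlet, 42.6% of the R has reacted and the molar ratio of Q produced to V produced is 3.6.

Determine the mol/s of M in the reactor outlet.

10.8 mol/s

Conversion of R: R consumed = 0.426 × 104 = 44.3 mol/s = 2ξ₁ + 1ξ₂.
Selectivity: 1ξ₁ / (1ξ₂) = 3.6 → ξ₁ = 3.6 ξ₂.
Substitute: (2·3.6 + 1) ξ₂ = 44.3 → ξ₂ = 5.403 mol/s, ξ₁ = 19.45 mol/s.
Outlet amounts (n = n₀ + Σ ν·ξ):
  R: 104 − 2(19.45) − 1(5.403) = 59.7
  Q: 0 + 1(19.45) = 19.45
  V: 0 + 1(5.403) = 5.403
  M: 0 + 2(5.403) = 10.81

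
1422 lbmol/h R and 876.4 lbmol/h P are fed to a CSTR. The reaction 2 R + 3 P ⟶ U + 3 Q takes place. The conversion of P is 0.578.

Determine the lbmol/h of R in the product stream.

P reacted = 0.578 × 876.4 = 506.6 lbmol/h; ν_P = −3, so ξ = 506.6/3 = 168.9 lbmol/h.
Outlet amounts (n = n₀ + ν ξ):
  R: 1422 − 2(168.9) = 1084
  P: 876.4 − 3(168.9) = 369.8
  U: 0 + 1(168.9) = 168.9
  Q: 0 + 3(168.9) = 506.6

1080 lbmol/h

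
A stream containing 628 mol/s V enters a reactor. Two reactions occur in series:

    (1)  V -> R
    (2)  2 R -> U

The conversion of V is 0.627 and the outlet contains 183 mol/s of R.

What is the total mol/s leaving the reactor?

Conversion of V: V consumed = 1ξ₁ = 0.627 × 628 → ξ₁ = 393.8 mol/s.
R balance: n_R = 0 + 1ξ₁ − 2ξ₂ = 183 → ξ₂ = (1·393.8 − 183)/2 = 105.4 mol/s.
Outlet amounts (n = n₀ + Σ ν·ξ):
  V: 628 − 1(393.8) = 234.2
  R: 0 + 1(393.8) − 2(105.4) = 183
  U: 0 + 1(105.4) = 105.4
Total out = 234.2 + 183 + 105.4 = 522.6 mol/s.

523 mol/s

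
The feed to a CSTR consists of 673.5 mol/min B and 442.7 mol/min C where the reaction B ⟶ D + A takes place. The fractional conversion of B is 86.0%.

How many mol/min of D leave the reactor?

579 mol/min

B reacted = 0.86 × 673.5 = 579.2 mol/min; ν_B = −1, so ξ = 579.2/1 = 579.2 mol/min.
Outlet amounts (n = n₀ + ν ξ):
  B: 673.5 − 1(579.2) = 94.29
  D: 0 + 1(579.2) = 579.2
  A: 0 + 1(579.2) = 579.2
  C: 442.7 (inert)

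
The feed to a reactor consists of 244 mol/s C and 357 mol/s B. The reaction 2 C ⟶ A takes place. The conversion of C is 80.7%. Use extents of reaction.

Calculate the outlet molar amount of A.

C reacted = 0.807 × 244 = 196.9 mol/s; ν_C = −2, so ξ = 196.9/2 = 98.45 mol/s.
Outlet amounts (n = n₀ + ν ξ):
  C: 244 − 2(98.45) = 47.09
  A: 0 + 1(98.45) = 98.45
  B: 357 (inert)

98.5 mol/s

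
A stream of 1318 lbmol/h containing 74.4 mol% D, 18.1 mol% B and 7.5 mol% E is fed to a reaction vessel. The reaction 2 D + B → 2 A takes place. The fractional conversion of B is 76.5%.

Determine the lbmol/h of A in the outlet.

B reacted = 0.765 × 238.6 = 182.5 lbmol/h; ν_B = −1, so ξ = 182.5/1 = 182.5 lbmol/h.
Outlet amounts (n = n₀ + ν ξ):
  D: 980.6 − 2(182.5) = 615.6
  B: 238.6 − 1(182.5) = 56.06
  A: 0 + 2(182.5) = 365
  E: 98.85 (inert)

365 lbmol/h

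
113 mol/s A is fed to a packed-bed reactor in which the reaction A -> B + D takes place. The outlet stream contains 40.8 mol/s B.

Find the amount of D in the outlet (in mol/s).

40.8 mol/s

For B: n = n₀ + 1ξ → 40.8 = 0 + 1ξ, giving ξ = 40.8 mol/s.
Outlet amounts (n = n₀ + ν ξ):
  A: 113 − 1(40.8) = 72.2
  B: 0 + 1(40.8) = 40.8
  D: 0 + 1(40.8) = 40.8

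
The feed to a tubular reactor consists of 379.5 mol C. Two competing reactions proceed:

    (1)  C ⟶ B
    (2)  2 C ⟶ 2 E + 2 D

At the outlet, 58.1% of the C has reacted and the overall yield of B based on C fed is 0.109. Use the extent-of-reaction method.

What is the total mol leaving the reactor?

559 mol

Yield of B: 1ξ₁ / 379.5 = 0.109 → ξ₁ = 41.37 mol.
Conversion of C: 1ξ₁ + 2ξ₂ = 0.581 × 379.5 = 220.5 → ξ₂ = 89.56 mol.
Outlet amounts (n = n₀ + Σ ν·ξ):
  C: 379.5 − 1(41.37) − 2(89.56) = 159
  B: 0 + 1(41.37) = 41.37
  E: 0 + 2(89.56) = 179.1
  D: 0 + 2(89.56) = 179.1
Total out = 159 + 41.37 + 179.1 + 179.1 = 558.6 mol.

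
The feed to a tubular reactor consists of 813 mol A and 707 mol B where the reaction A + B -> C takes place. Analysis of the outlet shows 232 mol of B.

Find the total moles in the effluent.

For B: n = n₀ − 1ξ → 232 = 707 − 1ξ, giving ξ = 475 mol.
Outlet amounts (n = n₀ + ν ξ):
  A: 813 − 1(475) = 338
  B: 707 − 1(475) = 232
  C: 0 + 1(475) = 475
Total out = 338 + 232 + 475 = 1045 mol.

1040 mol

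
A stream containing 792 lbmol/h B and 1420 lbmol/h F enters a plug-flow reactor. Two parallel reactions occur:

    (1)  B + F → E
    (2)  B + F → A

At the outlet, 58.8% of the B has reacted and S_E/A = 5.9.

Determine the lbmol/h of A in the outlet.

67.5 lbmol/h

Conversion of B: B consumed = 0.588 × 792 = 465.7 lbmol/h = 1ξ₁ + 1ξ₂.
Selectivity: 1ξ₁ / (1ξ₂) = 5.9 → ξ₁ = 5.9 ξ₂.
Substitute: (1·5.9 + 1) ξ₂ = 465.7 → ξ₂ = 67.49 lbmol/h, ξ₁ = 398.2 lbmol/h.
Outlet amounts (n = n₀ + Σ ν·ξ):
  B: 792 − 1(398.2) − 1(67.49) = 326.3
  F: 1420 − 1(398.2) − 1(67.49) = 954.3
  E: 0 + 1(398.2) = 398.2
  A: 0 + 1(67.49) = 67.49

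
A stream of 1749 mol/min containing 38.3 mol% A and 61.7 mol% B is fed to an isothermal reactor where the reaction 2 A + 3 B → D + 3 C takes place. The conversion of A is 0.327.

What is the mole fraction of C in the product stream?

A reacted = 0.327 × 669.9 = 219 mol/min; ν_A = −2, so ξ = 219/2 = 109.5 mol/min.
Outlet amounts (n = n₀ + ν ξ):
  A: 669.9 − 2(109.5) = 450.8
  B: 1079 − 3(109.5) = 750.6
  D: 0 + 1(109.5) = 109.5
  C: 0 + 3(109.5) = 328.6
Total out = 1639 mol/min; y_C = 328.6 / 1639 = 0.2004.

0.2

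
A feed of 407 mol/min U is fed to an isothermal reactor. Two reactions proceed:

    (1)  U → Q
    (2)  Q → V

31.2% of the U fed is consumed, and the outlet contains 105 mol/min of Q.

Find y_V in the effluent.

0.054

Conversion of U: U consumed = 1ξ₁ = 0.312 × 407 → ξ₁ = 127 mol/min.
Q balance: n_Q = 0 + 1ξ₁ − 1ξ₂ = 105 → ξ₂ = (1·127 − 105)/1 = 21.98 mol/min.
Outlet amounts (n = n₀ + Σ ν·ξ):
  U: 407 − 1(127) = 280
  Q: 0 + 1(127) − 1(21.98) = 105
  V: 0 + 1(21.98) = 21.98
Total out = 407 mol/min; y_V = 21.98 / 407 = 0.05401.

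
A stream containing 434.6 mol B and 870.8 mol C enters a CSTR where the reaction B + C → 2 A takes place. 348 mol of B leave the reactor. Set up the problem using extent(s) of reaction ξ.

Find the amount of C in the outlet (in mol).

784 mol

For B: n = n₀ − 1ξ → 348 = 434.6 − 1ξ, giving ξ = 86.6 mol.
Outlet amounts (n = n₀ + ν ξ):
  B: 434.6 − 1(86.6) = 348
  C: 870.8 − 1(86.6) = 784.2
  A: 0 + 2(86.6) = 173.2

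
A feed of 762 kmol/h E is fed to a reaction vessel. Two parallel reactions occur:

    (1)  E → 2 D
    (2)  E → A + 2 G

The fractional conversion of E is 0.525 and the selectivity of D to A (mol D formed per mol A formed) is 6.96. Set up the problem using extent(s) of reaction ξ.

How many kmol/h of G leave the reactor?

179 kmol/h

Conversion of E: E consumed = 0.525 × 762 = 400.1 kmol/h = 1ξ₁ + 1ξ₂.
Selectivity: 2ξ₁ / (1ξ₂) = 6.96 → ξ₁ = 3.48 ξ₂.
Substitute: (1·3.48 + 1) ξ₂ = 400.1 → ξ₂ = 89.3 kmol/h, ξ₁ = 310.8 kmol/h.
Outlet amounts (n = n₀ + Σ ν·ξ):
  E: 762 − 1(310.8) − 1(89.3) = 361.9
  D: 0 + 2(310.8) = 621.5
  A: 0 + 1(89.3) = 89.3
  G: 0 + 2(89.3) = 178.6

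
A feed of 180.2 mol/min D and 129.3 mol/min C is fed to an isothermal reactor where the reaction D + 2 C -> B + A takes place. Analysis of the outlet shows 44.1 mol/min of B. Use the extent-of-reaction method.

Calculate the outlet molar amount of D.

136 mol/min

For B: n = n₀ + 1ξ → 44.1 = 0 + 1ξ, giving ξ = 44.1 mol/min.
Outlet amounts (n = n₀ + ν ξ):
  D: 180.2 − 1(44.1) = 136.1
  C: 129.3 − 2(44.1) = 41.1
  B: 0 + 1(44.1) = 44.1
  A: 0 + 1(44.1) = 44.1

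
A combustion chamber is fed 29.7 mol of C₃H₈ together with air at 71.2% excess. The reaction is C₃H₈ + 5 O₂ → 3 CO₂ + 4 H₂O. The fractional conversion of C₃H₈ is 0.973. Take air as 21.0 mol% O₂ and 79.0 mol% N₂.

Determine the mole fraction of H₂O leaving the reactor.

Stoichiometric O₂ = 5 × 29.7 = 148.5 mol; O₂ fed = 148.5 × 1.712 = 254.2 mol.
N₂ fed = 254.2 × 79/21 = 956.4 mol.
Fuel reacted = 0.973 × 29.7 → ξ = 28.9 mol.
Outlet (n = n₀ + ν ξ):
  C₃H₈: 29.7 − 1(28.9) = 0.8019
  O₂: 254.2 − 5(28.9) = 109.7
  N₂: 956.4 (inert)
  CO₂: 0 + 3(28.9) = 86.69
  H₂O: 0 + 4(28.9) = 115.6
Total out = 1269 mol; y_H₂O = 115.6 / 1269 = 0.09107.

0.0911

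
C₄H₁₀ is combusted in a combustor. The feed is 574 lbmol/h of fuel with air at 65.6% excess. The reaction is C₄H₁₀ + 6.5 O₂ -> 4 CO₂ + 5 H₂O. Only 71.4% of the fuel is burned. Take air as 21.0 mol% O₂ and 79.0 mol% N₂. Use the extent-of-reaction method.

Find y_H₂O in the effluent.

Stoichiometric O₂ = 6.5 × 574 = 3731 lbmol/h; O₂ fed = 3731 × 1.656 = 6179 lbmol/h.
N₂ fed = 6179 × 79/21 = 23240 lbmol/h.
Fuel reacted = 0.714 × 574 → ξ = 409.8 lbmol/h.
Outlet (n = n₀ + ν ξ):
  C₄H₁₀: 574 − 1(409.8) = 164.2
  O₂: 6179 − 6.5(409.8) = 3515
  N₂: 23240 (inert)
  CO₂: 0 + 4(409.8) = 1639
  H₂O: 0 + 5(409.8) = 2049
Total out = 30610 lbmol/h; y_H₂O = 2049 / 30610 = 0.06694.

0.0669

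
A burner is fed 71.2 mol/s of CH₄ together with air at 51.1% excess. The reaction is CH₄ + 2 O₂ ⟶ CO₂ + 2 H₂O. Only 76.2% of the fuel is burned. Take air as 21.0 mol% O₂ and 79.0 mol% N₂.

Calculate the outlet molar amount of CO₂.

54.3 mol/s

Stoichiometric O₂ = 2 × 71.2 = 142.4 mol/s; O₂ fed = 142.4 × 1.511 = 215.2 mol/s.
N₂ fed = 215.2 × 79/21 = 809.4 mol/s.
Fuel reacted = 0.762 × 71.2 → ξ = 54.25 mol/s.
Outlet (n = n₀ + ν ξ):
  CH₄: 71.2 − 1(54.25) = 16.95
  O₂: 215.2 − 2(54.25) = 106.7
  N₂: 809.4 (inert)
  CO₂: 0 + 1(54.25) = 54.25
  H₂O: 0 + 2(54.25) = 108.5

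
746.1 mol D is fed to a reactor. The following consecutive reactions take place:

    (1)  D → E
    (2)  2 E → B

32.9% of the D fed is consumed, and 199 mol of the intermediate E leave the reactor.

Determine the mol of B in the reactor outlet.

23.2 mol

Conversion of D: D consumed = 1ξ₁ = 0.329 × 746.1 → ξ₁ = 245.5 mol.
E balance: n_E = 0 + 1ξ₁ − 2ξ₂ = 199 → ξ₂ = (1·245.5 − 199)/2 = 23.23 mol.
Outlet amounts (n = n₀ + Σ ν·ξ):
  D: 746.1 − 1(245.5) = 500.6
  E: 0 + 1(245.5) − 2(23.23) = 199
  B: 0 + 1(23.23) = 23.23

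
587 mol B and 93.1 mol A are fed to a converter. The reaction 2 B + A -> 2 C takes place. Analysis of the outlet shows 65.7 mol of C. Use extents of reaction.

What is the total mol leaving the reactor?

For C: n = n₀ + 2ξ → 65.7 = 0 + 2ξ, giving ξ = 32.85 mol.
Outlet amounts (n = n₀ + ν ξ):
  B: 587 − 2(32.85) = 521.3
  A: 93.1 − 1(32.85) = 60.25
  C: 0 + 2(32.85) = 65.7
Total out = 521.3 + 60.25 + 65.7 = 647.2 mol.

647 mol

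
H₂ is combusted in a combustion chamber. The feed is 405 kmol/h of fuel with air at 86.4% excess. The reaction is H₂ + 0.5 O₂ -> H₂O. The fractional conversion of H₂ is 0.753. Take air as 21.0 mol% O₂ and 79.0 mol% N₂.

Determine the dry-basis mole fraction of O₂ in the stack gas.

0.129

Stoichiometric O₂ = 0.5 × 405 = 202.5 kmol/h; O₂ fed = 202.5 × 1.864 = 377.5 kmol/h.
N₂ fed = 377.5 × 79/21 = 1420 kmol/h.
Fuel reacted = 0.753 × 405 → ξ = 305 kmol/h.
Outlet (n = n₀ + ν ξ):
  H₂: 405 − 1(305) = 100
  O₂: 377.5 − 0.5(305) = 225
  N₂: 1420 (inert)
  H₂O: 0 + 1(305) = 305
Dry total = 1745 kmol/h; y_O₂ (dry) = 225 / 1745 = 0.1289.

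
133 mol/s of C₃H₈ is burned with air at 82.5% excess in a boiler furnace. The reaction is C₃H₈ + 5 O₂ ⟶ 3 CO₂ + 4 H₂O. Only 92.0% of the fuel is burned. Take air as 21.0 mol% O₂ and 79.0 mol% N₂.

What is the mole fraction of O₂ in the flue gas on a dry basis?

Stoichiometric O₂ = 5 × 133 = 665 mol/s; O₂ fed = 665 × 1.825 = 1214 mol/s.
N₂ fed = 1214 × 79/21 = 4566 mol/s.
Fuel reacted = 0.92 × 133 → ξ = 122.4 mol/s.
Outlet (n = n₀ + ν ξ):
  C₃H₈: 133 − 1(122.4) = 10.64
  O₂: 1214 − 5(122.4) = 601.8
  N₂: 4566 (inert)
  CO₂: 0 + 3(122.4) = 367.1
  H₂O: 0 + 4(122.4) = 489.4
Dry total = 5545 mol/s; y_O₂ (dry) = 601.8 / 5545 = 0.1085.

0.109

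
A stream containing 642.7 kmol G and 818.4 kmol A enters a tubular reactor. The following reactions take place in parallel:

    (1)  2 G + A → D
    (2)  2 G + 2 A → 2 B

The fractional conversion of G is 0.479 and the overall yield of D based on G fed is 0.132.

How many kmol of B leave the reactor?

Yield of D: 1ξ₁ / 642.7 = 0.132 → ξ₁ = 84.84 kmol.
Conversion of G: 2ξ₁ + 2ξ₂ = 0.479 × 642.7 = 307.9 → ξ₂ = 69.09 kmol.
Outlet amounts (n = n₀ + Σ ν·ξ):
  G: 642.7 − 2(84.84) − 2(69.09) = 334.8
  A: 818.4 − 1(84.84) − 2(69.09) = 595.4
  D: 0 + 1(84.84) = 84.84
  B: 0 + 2(69.09) = 138.2

138 kmol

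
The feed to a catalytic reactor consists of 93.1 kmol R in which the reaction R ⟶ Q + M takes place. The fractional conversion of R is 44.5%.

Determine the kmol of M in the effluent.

41.4 kmol

R reacted = 0.445 × 93.1 = 41.43 kmol; ν_R = −1, so ξ = 41.43/1 = 41.43 kmol.
Outlet amounts (n = n₀ + ν ξ):
  R: 93.1 − 1(41.43) = 51.67
  Q: 0 + 1(41.43) = 41.43
  M: 0 + 1(41.43) = 41.43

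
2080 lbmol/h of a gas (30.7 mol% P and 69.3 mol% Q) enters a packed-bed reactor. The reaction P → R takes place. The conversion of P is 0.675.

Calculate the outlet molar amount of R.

P reacted = 0.675 × 638.6 = 431 lbmol/h; ν_P = −1, so ξ = 431/1 = 431 lbmol/h.
Outlet amounts (n = n₀ + ν ξ):
  P: 638.6 − 1(431) = 207.5
  R: 0 + 1(431) = 431
  Q: 1441 (inert)

431 lbmol/h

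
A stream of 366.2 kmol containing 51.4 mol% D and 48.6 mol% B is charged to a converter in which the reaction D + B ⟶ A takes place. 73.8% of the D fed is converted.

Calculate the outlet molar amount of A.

D reacted = 0.738 × 188.2 = 138.9 kmol; ν_D = −1, so ξ = 138.9/1 = 138.9 kmol.
Outlet amounts (n = n₀ + ν ξ):
  D: 188.2 − 1(138.9) = 49.32
  B: 178 − 1(138.9) = 39.06
  A: 0 + 1(138.9) = 138.9

139 kmol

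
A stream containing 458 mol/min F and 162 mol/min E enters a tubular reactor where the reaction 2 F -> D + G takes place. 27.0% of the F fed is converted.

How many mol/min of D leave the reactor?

F reacted = 0.27 × 458 = 123.7 mol/min; ν_F = −2, so ξ = 123.7/2 = 61.83 mol/min.
Outlet amounts (n = n₀ + ν ξ):
  F: 458 − 2(61.83) = 334.3
  D: 0 + 1(61.83) = 61.83
  G: 0 + 1(61.83) = 61.83
  E: 162 (inert)

61.8 mol/min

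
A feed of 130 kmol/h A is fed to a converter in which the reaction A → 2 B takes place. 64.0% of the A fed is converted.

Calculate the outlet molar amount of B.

A reacted = 0.64 × 130 = 83.2 kmol/h; ν_A = −1, so ξ = 83.2/1 = 83.2 kmol/h.
Outlet amounts (n = n₀ + ν ξ):
  A: 130 − 1(83.2) = 46.8
  B: 0 + 2(83.2) = 166.4

166 kmol/h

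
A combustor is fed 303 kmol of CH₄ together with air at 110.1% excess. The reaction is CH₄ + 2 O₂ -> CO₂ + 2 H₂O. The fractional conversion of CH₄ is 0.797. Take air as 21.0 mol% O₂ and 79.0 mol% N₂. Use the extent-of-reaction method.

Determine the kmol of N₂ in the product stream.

4790 kmol

Stoichiometric O₂ = 2 × 303 = 606 kmol; O₂ fed = 606 × 2.101 = 1273 kmol.
N₂ fed = 1273 × 79/21 = 4790 kmol.
Fuel reacted = 0.797 × 303 → ξ = 241.5 kmol.
Outlet (n = n₀ + ν ξ):
  CH₄: 303 − 1(241.5) = 61.51
  O₂: 1273 − 2(241.5) = 790.2
  N₂: 4790 (inert)
  CO₂: 0 + 1(241.5) = 241.5
  H₂O: 0 + 2(241.5) = 483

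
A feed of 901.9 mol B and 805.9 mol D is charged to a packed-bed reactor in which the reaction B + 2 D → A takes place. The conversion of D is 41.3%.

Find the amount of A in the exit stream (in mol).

D reacted = 0.413 × 805.9 = 332.8 mol; ν_D = −2, so ξ = 332.8/2 = 166.4 mol.
Outlet amounts (n = n₀ + ν ξ):
  B: 901.9 − 1(166.4) = 735.5
  D: 805.9 − 2(166.4) = 473.1
  A: 0 + 1(166.4) = 166.4

166 mol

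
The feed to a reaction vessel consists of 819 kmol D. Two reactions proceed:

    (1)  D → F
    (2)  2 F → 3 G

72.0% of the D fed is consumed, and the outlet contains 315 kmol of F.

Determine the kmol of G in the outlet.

412 kmol

Conversion of D: D consumed = 1ξ₁ = 0.72 × 819 → ξ₁ = 589.7 kmol.
F balance: n_F = 0 + 1ξ₁ − 2ξ₂ = 315 → ξ₂ = (1·589.7 − 315)/2 = 137.3 kmol.
Outlet amounts (n = n₀ + Σ ν·ξ):
  D: 819 − 1(589.7) = 229.3
  F: 0 + 1(589.7) − 2(137.3) = 315
  G: 0 + 3(137.3) = 412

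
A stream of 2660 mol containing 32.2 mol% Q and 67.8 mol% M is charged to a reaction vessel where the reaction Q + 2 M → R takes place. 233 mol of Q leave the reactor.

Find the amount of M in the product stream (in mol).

556 mol

For Q: n = n₀ − 1ξ → 233 = 856.5 − 1ξ, giving ξ = 623.5 mol.
Outlet amounts (n = n₀ + ν ξ):
  Q: 856.5 − 1(623.5) = 233
  M: 1803 − 2(623.5) = 556.4
  R: 0 + 1(623.5) = 623.5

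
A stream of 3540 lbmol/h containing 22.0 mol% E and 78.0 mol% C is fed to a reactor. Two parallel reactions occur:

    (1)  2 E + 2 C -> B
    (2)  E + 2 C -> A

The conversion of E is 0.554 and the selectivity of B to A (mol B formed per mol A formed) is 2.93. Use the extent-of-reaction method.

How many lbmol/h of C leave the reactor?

2270 lbmol/h

Conversion of E: E consumed = 0.554 × 778.8 = 431.5 lbmol/h = 2ξ₁ + 1ξ₂.
Selectivity: 1ξ₁ / (1ξ₂) = 2.93 → ξ₁ = 2.93 ξ₂.
Substitute: (2·2.93 + 1) ξ₂ = 431.5 → ξ₂ = 62.89 lbmol/h, ξ₁ = 184.3 lbmol/h.
Outlet amounts (n = n₀ + Σ ν·ξ):
  E: 778.8 − 2(184.3) − 1(62.89) = 347.3
  C: 2761 − 2(184.3) − 2(62.89) = 2267
  B: 0 + 1(184.3) = 184.3
  A: 0 + 1(62.89) = 62.89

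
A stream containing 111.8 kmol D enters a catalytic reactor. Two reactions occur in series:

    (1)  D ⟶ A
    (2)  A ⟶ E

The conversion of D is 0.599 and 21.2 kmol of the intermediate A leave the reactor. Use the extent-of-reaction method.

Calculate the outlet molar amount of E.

45.8 kmol

Conversion of D: D consumed = 1ξ₁ = 0.599 × 111.8 → ξ₁ = 66.97 kmol.
A balance: n_A = 0 + 1ξ₁ − 1ξ₂ = 21.2 → ξ₂ = (1·66.97 − 21.2)/1 = 45.77 kmol.
Outlet amounts (n = n₀ + Σ ν·ξ):
  D: 111.8 − 1(66.97) = 44.83
  A: 0 + 1(66.97) − 1(45.77) = 21.2
  E: 0 + 1(45.77) = 45.77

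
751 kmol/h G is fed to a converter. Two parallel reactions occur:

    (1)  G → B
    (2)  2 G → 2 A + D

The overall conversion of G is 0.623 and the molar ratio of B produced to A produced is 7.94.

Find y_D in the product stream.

Conversion of G: G consumed = 0.623 × 751 = 467.9 kmol/h = 1ξ₁ + 2ξ₂.
Selectivity: 1ξ₁ / (2ξ₂) = 7.94 → ξ₁ = 15.88 ξ₂.
Substitute: (1·15.88 + 2) ξ₂ = 467.9 → ξ₂ = 26.17 kmol/h, ξ₁ = 415.5 kmol/h.
Outlet amounts (n = n₀ + Σ ν·ξ):
  G: 751 − 1(415.5) − 2(26.17) = 283.1
  B: 0 + 1(415.5) = 415.5
  A: 0 + 2(26.17) = 52.33
  D: 0 + 1(26.17) = 26.17
Total out = 777.2 kmol/h; y_D = 26.17 / 777.2 = 0.03367.

0.0337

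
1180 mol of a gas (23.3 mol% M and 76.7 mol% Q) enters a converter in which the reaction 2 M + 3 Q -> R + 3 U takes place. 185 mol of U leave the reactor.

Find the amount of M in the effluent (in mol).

For U: n = n₀ + 3ξ → 185 = 0 + 3ξ, giving ξ = 61.67 mol.
Outlet amounts (n = n₀ + ν ξ):
  M: 274.9 − 2(61.67) = 151.6
  Q: 905.1 − 3(61.67) = 720.1
  R: 0 + 1(61.67) = 61.67
  U: 0 + 3(61.67) = 185

152 mol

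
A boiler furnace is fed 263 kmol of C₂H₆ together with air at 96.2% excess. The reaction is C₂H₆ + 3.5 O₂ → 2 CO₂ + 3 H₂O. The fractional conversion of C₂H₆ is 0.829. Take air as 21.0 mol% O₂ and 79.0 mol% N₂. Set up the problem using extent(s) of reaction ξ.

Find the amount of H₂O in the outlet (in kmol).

654 kmol

Stoichiometric O₂ = 3.5 × 263 = 920.5 kmol; O₂ fed = 920.5 × 1.962 = 1806 kmol.
N₂ fed = 1806 × 79/21 = 6794 kmol.
Fuel reacted = 0.829 × 263 → ξ = 218 kmol.
Outlet (n = n₀ + ν ξ):
  C₂H₆: 263 − 1(218) = 44.97
  O₂: 1806 − 3.5(218) = 1043
  N₂: 6794 (inert)
  CO₂: 0 + 2(218) = 436.1
  H₂O: 0 + 3(218) = 654.1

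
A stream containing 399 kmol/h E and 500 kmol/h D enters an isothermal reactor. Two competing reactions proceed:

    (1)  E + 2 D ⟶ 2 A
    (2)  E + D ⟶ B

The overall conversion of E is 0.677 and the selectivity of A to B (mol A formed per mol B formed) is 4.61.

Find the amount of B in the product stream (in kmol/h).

Conversion of E: E consumed = 0.677 × 399 = 270.1 kmol/h = 1ξ₁ + 1ξ₂.
Selectivity: 2ξ₁ / (1ξ₂) = 4.61 → ξ₁ = 2.305 ξ₂.
Substitute: (1·2.305 + 1) ξ₂ = 270.1 → ξ₂ = 81.73 kmol/h, ξ₁ = 188.4 kmol/h.
Outlet amounts (n = n₀ + Σ ν·ξ):
  E: 399 − 1(188.4) − 1(81.73) = 128.9
  D: 500 − 2(188.4) − 1(81.73) = 41.49
  A: 0 + 2(188.4) = 376.8
  B: 0 + 1(81.73) = 81.73

81.7 kmol/h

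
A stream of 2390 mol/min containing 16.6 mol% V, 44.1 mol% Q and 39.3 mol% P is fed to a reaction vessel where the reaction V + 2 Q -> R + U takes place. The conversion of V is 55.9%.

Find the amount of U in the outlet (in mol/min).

V reacted = 0.559 × 396.7 = 221.8 mol/min; ν_V = −1, so ξ = 221.8/1 = 221.8 mol/min.
Outlet amounts (n = n₀ + ν ξ):
  V: 396.7 − 1(221.8) = 175
  Q: 1054 − 2(221.8) = 610.4
  R: 0 + 1(221.8) = 221.8
  U: 0 + 1(221.8) = 221.8
  P: 939.3 (inert)

222 mol/min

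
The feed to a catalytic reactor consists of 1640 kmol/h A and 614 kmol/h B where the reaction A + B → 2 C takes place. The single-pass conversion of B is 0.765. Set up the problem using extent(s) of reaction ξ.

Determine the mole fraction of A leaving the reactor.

B reacted = 0.765 × 614 = 469.7 kmol/h; ν_B = −1, so ξ = 469.7/1 = 469.7 kmol/h.
Outlet amounts (n = n₀ + ν ξ):
  A: 1640 − 1(469.7) = 1170
  B: 614 − 1(469.7) = 144.3
  C: 0 + 2(469.7) = 939.4
Total out = 2254 kmol/h; y_A = 1170 / 2254 = 0.5192.

0.519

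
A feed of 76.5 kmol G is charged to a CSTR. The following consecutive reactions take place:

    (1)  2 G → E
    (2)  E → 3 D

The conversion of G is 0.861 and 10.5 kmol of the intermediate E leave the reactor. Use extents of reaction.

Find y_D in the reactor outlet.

0.761

Conversion of G: G consumed = 2ξ₁ = 0.861 × 76.5 → ξ₁ = 32.93 kmol.
E balance: n_E = 0 + 1ξ₁ − 1ξ₂ = 10.5 → ξ₂ = (1·32.93 − 10.5)/1 = 22.43 kmol.
Outlet amounts (n = n₀ + Σ ν·ξ):
  G: 76.5 − 2(32.93) = 10.63
  E: 0 + 1(32.93) − 1(22.43) = 10.5
  D: 0 + 3(22.43) = 67.3
Total out = 88.43 kmol; y_D = 67.3 / 88.43 = 0.761.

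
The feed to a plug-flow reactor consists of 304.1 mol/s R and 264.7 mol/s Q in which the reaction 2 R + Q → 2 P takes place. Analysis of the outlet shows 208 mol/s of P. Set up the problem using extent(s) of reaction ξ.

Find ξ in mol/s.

For P: n = n₀ + 2ξ → 208 = 0 + 2ξ, giving ξ = 104 mol/s.
Outlet amounts (n = n₀ + ν ξ):
  R: 304.1 − 2(104) = 96.1
  Q: 264.7 − 1(104) = 160.7
  P: 0 + 2(104) = 208

ξ = 104 mol/s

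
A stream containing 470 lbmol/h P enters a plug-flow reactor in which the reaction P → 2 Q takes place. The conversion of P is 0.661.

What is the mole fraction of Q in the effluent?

0.796

P reacted = 0.661 × 470 = 310.7 lbmol/h; ν_P = −1, so ξ = 310.7/1 = 310.7 lbmol/h.
Outlet amounts (n = n₀ + ν ξ):
  P: 470 − 1(310.7) = 159.3
  Q: 0 + 2(310.7) = 621.3
Total out = 780.7 lbmol/h; y_Q = 621.3 / 780.7 = 0.7959.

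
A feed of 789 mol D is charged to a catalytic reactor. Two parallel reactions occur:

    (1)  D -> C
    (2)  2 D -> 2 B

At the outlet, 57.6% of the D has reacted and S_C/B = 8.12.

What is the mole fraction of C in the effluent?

Conversion of D: D consumed = 0.576 × 789 = 454.5 mol = 1ξ₁ + 2ξ₂.
Selectivity: 1ξ₁ / (2ξ₂) = 8.12 → ξ₁ = 16.24 ξ₂.
Substitute: (1·16.24 + 2) ξ₂ = 454.5 → ξ₂ = 24.92 mol, ξ₁ = 404.6 mol.
Outlet amounts (n = n₀ + Σ ν·ξ):
  D: 789 − 1(404.6) − 2(24.92) = 334.5
  C: 0 + 1(404.6) = 404.6
  B: 0 + 2(24.92) = 49.83
Total out = 789 mol; y_C = 404.6 / 789 = 0.5128.

0.513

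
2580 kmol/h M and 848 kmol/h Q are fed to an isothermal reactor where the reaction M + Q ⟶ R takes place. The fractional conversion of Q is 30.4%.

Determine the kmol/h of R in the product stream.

258 kmol/h

Q reacted = 0.304 × 848 = 257.8 kmol/h; ν_Q = −1, so ξ = 257.8/1 = 257.8 kmol/h.
Outlet amounts (n = n₀ + ν ξ):
  M: 2580 − 1(257.8) = 2322
  Q: 848 − 1(257.8) = 590.2
  R: 0 + 1(257.8) = 257.8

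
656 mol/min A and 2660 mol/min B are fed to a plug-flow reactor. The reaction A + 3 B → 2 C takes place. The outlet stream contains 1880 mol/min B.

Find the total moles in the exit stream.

For B: n = n₀ − 3ξ → 1880 = 2660 − 3ξ, giving ξ = 260 mol/min.
Outlet amounts (n = n₀ + ν ξ):
  A: 656 − 1(260) = 396
  B: 2660 − 3(260) = 1880
  C: 0 + 2(260) = 520
Total out = 396 + 1880 + 520 = 2796 mol/min.

2800 mol/min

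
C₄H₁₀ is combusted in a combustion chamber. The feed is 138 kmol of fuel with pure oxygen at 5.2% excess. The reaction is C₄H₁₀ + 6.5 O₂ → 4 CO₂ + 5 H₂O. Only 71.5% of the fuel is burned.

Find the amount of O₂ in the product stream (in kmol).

302 kmol

Stoichiometric O₂ = 6.5 × 138 = 897 kmol; O₂ fed = 897 × 1.052 = 943.6 kmol.
Fuel reacted = 0.715 × 138 → ξ = 98.67 kmol.
Outlet (n = n₀ + ν ξ):
  C₄H₁₀: 138 − 1(98.67) = 39.33
  O₂: 943.6 − 6.5(98.67) = 302.3
  CO₂: 0 + 4(98.67) = 394.7
  H₂O: 0 + 5(98.67) = 493.4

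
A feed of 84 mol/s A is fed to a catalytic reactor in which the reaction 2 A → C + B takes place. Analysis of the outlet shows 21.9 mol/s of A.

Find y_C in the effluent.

For A: n = n₀ − 2ξ → 21.9 = 84 − 2ξ, giving ξ = 31.05 mol/s.
Outlet amounts (n = n₀ + ν ξ):
  A: 84 − 2(31.05) = 21.9
  C: 0 + 1(31.05) = 31.05
  B: 0 + 1(31.05) = 31.05
Total out = 84 mol/s; y_C = 31.05 / 84 = 0.3696.

0.37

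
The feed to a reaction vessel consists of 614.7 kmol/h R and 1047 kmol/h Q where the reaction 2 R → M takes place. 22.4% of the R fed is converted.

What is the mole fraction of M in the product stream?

R reacted = 0.224 × 614.7 = 137.7 kmol/h; ν_R = −2, so ξ = 137.7/2 = 68.85 kmol/h.
Outlet amounts (n = n₀ + ν ξ):
  R: 614.7 − 2(68.85) = 477
  M: 0 + 1(68.85) = 68.85
  Q: 1047 (inert)
Total out = 1593 kmol/h; y_M = 68.85 / 1593 = 0.04322.

0.0432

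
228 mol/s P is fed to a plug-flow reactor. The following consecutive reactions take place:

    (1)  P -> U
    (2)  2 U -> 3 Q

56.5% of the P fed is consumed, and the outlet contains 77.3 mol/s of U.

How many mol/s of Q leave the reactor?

77.3 mol/s

Conversion of P: P consumed = 1ξ₁ = 0.565 × 228 → ξ₁ = 128.8 mol/s.
U balance: n_U = 0 + 1ξ₁ − 2ξ₂ = 77.3 → ξ₂ = (1·128.8 − 77.3)/2 = 25.76 mol/s.
Outlet amounts (n = n₀ + Σ ν·ξ):
  P: 228 − 1(128.8) = 99.18
  U: 0 + 1(128.8) − 2(25.76) = 77.3
  Q: 0 + 3(25.76) = 77.28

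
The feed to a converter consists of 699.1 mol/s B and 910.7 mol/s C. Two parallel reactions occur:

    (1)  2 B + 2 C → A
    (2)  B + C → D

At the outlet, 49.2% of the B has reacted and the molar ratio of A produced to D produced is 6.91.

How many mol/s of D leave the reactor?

23.2 mol/s

Conversion of B: B consumed = 0.492 × 699.1 = 344 mol/s = 2ξ₁ + 1ξ₂.
Selectivity: 1ξ₁ / (1ξ₂) = 6.91 → ξ₁ = 6.91 ξ₂.
Substitute: (2·6.91 + 1) ξ₂ = 344 → ξ₂ = 23.21 mol/s, ξ₁ = 160.4 mol/s.
Outlet amounts (n = n₀ + Σ ν·ξ):
  B: 699.1 − 2(160.4) − 1(23.21) = 355.1
  C: 910.7 − 2(160.4) − 1(23.21) = 566.7
  A: 0 + 1(160.4) = 160.4
  D: 0 + 1(23.21) = 23.21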